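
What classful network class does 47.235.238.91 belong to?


First octet: 47
Binary: 00101111
0xxxxxxx -> Class A (1-126)
Class A, default mask 255.0.0.0 (/8)


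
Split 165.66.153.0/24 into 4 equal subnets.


New prefix = 24 + 2 = 26
Each subnet has 64 addresses
  165.66.153.0/26
  165.66.153.64/26
  165.66.153.128/26
  165.66.153.192/26
Subnets: 165.66.153.0/26, 165.66.153.64/26, 165.66.153.128/26, 165.66.153.192/26


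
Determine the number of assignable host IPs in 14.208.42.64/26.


Host bits = 32 - 26 = 6
Total addresses = 2^6 = 64
Usable = total - 2 (network and broadcast)
Usable hosts: 62


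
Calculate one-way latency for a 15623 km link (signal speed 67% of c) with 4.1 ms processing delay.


Speed = 0.67 * 3e5 km/s = 201000 km/s
Propagation delay = 15623 / 201000 = 0.0777 s = 77.7264 ms
Processing delay = 4.1 ms
Total one-way latency = 81.8264 ms


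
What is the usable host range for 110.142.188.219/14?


Network: 110.140.0.0
Broadcast: 110.143.255.255
First usable = network + 1
Last usable = broadcast - 1
Range: 110.140.0.1 to 110.143.255.254


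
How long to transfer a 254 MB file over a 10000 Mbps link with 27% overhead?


Effective throughput = 10000 * (1 - 27/100) = 7300 Mbps
File size in Mb = 254 * 8 = 2032 Mb
Time = 2032 / 7300
Time = 0.2784 seconds


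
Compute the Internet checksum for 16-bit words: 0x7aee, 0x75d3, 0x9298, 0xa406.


Sum all words (with carry folding):
+ 0x7aee = 0x7aee
+ 0x75d3 = 0xf0c1
+ 0x9298 = 0x835a
+ 0xa406 = 0x2761
One's complement: ~0x2761
Checksum = 0xd89e


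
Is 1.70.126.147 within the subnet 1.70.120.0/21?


Subnet network: 1.70.120.0
Test IP AND mask: 1.70.120.0
Yes, 1.70.126.147 is in 1.70.120.0/21


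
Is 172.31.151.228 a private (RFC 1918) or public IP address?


RFC 1918 private ranges:
  10.0.0.0/8 (10.0.0.0 - 10.255.255.255)
  172.16.0.0/12 (172.16.0.0 - 172.31.255.255)
  192.168.0.0/16 (192.168.0.0 - 192.168.255.255)
Private (in 172.16.0.0/12)


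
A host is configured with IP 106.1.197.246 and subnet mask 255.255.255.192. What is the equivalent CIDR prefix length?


Binary: 11111111.11111111.11111111.11000000
Count leading 1s
Prefix: /26


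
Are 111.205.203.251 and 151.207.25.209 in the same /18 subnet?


Mask: 255.255.192.0
111.205.203.251 AND mask = 111.205.192.0
151.207.25.209 AND mask = 151.207.0.0
No, different subnets (111.205.192.0 vs 151.207.0.0)


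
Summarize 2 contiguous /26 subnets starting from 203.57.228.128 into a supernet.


Original prefix: /26
Number of subnets: 2 = 2^1
New prefix = 26 - 1 = 25
Supernet: 203.57.228.128/25


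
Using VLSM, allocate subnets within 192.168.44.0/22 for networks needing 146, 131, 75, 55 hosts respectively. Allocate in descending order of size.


146 hosts -> /24 (254 usable): 192.168.44.0/24
131 hosts -> /24 (254 usable): 192.168.45.0/24
75 hosts -> /25 (126 usable): 192.168.46.0/25
55 hosts -> /26 (62 usable): 192.168.46.128/26
Allocation: 192.168.44.0/24 (146 hosts, 254 usable); 192.168.45.0/24 (131 hosts, 254 usable); 192.168.46.0/25 (75 hosts, 126 usable); 192.168.46.128/26 (55 hosts, 62 usable)


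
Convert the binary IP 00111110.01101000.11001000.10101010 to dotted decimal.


00111110 = 62
01101000 = 104
11001000 = 200
10101010 = 170
IP: 62.104.200.170


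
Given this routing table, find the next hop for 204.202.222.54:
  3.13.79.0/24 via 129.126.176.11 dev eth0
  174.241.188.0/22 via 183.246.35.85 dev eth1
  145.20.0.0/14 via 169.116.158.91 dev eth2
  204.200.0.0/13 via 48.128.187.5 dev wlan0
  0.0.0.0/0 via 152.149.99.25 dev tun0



Longest prefix match for 204.202.222.54:
  /24 3.13.79.0: no
  /22 174.241.188.0: no
  /14 145.20.0.0: no
  /13 204.200.0.0: MATCH
  /0 0.0.0.0: MATCH
Selected: next-hop 48.128.187.5 via wlan0 (matched /13)


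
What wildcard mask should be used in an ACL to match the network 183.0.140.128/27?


Subnet mask: 255.255.255.224
Wildcard = 255.255.255.255 - subnet mask
255 - 255 = 0
255 - 255 = 0
255 - 255 = 0
255 - 224 = 31
Wildcard: 0.0.0.31


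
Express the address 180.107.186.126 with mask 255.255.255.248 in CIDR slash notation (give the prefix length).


Binary: 11111111.11111111.11111111.11111000
Count leading 1s
Prefix: /29


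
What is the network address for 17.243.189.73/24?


IP:   00010001.11110011.10111101.01001001
Mask: 11111111.11111111.11111111.00000000
AND operation:
Net:  00010001.11110011.10111101.00000000
Network: 17.243.189.0/24


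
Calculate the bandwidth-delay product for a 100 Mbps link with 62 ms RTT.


BDP = bandwidth * RTT
= 100 Mbps * 62 ms
= 100 * 1e6 * 62 / 1000 bits
= 6200000 bits
= 775000 bytes
= 756.8359 KB
BDP = 6200000 bits (775000 bytes)


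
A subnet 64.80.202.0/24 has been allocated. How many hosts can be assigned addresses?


Host bits = 32 - 24 = 8
Total addresses = 2^8 = 256
Usable = total - 2 (network and broadcast)
Usable hosts: 254


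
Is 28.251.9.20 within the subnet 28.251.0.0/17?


Subnet network: 28.251.0.0
Test IP AND mask: 28.251.0.0
Yes, 28.251.9.20 is in 28.251.0.0/17


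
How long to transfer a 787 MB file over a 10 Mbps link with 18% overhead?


Effective throughput = 10 * (1 - 18/100) = 8.2 Mbps
File size in Mb = 787 * 8 = 6296 Mb
Time = 6296 / 8.2
Time = 767.8049 seconds


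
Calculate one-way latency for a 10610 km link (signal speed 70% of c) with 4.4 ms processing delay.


Speed = 0.7 * 3e5 km/s = 210000 km/s
Propagation delay = 10610 / 210000 = 0.0505 s = 50.5238 ms
Processing delay = 4.4 ms
Total one-way latency = 54.9238 ms


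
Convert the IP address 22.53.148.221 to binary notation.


22 = 00010110
53 = 00110101
148 = 10010100
221 = 11011101
Binary: 00010110.00110101.10010100.11011101


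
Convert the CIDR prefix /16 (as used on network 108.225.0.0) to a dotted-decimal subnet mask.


/16 means 16 network bits, 16 host bits
Binary: 11111111111111110000000000000000
Mask: 255.255.0.0


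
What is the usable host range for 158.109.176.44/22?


Network: 158.109.176.0
Broadcast: 158.109.179.255
First usable = network + 1
Last usable = broadcast - 1
Range: 158.109.176.1 to 158.109.179.254


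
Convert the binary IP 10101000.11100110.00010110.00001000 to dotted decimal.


10101000 = 168
11100110 = 230
00010110 = 22
00001000 = 8
IP: 168.230.22.8


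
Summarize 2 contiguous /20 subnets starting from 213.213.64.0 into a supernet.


Original prefix: /20
Number of subnets: 2 = 2^1
New prefix = 20 - 1 = 19
Supernet: 213.213.64.0/19


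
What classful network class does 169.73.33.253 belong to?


First octet: 169
Binary: 10101001
10xxxxxx -> Class B (128-191)
Class B, default mask 255.255.0.0 (/16)


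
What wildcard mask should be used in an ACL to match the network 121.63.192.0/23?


Subnet mask: 255.255.254.0
Wildcard = 255.255.255.255 - subnet mask
255 - 255 = 0
255 - 255 = 0
255 - 254 = 1
255 - 0 = 255
Wildcard: 0.0.1.255


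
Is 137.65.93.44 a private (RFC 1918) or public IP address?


RFC 1918 private ranges:
  10.0.0.0/8 (10.0.0.0 - 10.255.255.255)
  172.16.0.0/12 (172.16.0.0 - 172.31.255.255)
  192.168.0.0/16 (192.168.0.0 - 192.168.255.255)
Public (not in any RFC 1918 range)


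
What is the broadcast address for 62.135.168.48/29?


Network: 62.135.168.48/29
Host bits = 3
Set all host bits to 1:
Broadcast: 62.135.168.55


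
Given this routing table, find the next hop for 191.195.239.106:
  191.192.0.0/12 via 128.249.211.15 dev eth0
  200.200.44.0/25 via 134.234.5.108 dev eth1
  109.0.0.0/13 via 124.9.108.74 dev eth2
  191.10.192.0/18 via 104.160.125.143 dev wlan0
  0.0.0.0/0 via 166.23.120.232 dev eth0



Longest prefix match for 191.195.239.106:
  /12 191.192.0.0: MATCH
  /25 200.200.44.0: no
  /13 109.0.0.0: no
  /18 191.10.192.0: no
  /0 0.0.0.0: MATCH
Selected: next-hop 128.249.211.15 via eth0 (matched /12)


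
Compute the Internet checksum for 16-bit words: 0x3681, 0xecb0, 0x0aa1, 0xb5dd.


Sum all words (with carry folding):
+ 0x3681 = 0x3681
+ 0xecb0 = 0x2332
+ 0x0aa1 = 0x2dd3
+ 0xb5dd = 0xe3b0
One's complement: ~0xe3b0
Checksum = 0x1c4f


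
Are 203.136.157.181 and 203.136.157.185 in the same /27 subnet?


Mask: 255.255.255.224
203.136.157.181 AND mask = 203.136.157.160
203.136.157.185 AND mask = 203.136.157.160
Yes, same subnet (203.136.157.160)


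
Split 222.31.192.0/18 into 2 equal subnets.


New prefix = 18 + 1 = 19
Each subnet has 8192 addresses
  222.31.192.0/19
  222.31.224.0/19
Subnets: 222.31.192.0/19, 222.31.224.0/19


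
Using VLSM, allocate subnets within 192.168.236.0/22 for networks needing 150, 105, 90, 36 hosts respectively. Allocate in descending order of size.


150 hosts -> /24 (254 usable): 192.168.236.0/24
105 hosts -> /25 (126 usable): 192.168.237.0/25
90 hosts -> /25 (126 usable): 192.168.237.128/25
36 hosts -> /26 (62 usable): 192.168.238.0/26
Allocation: 192.168.236.0/24 (150 hosts, 254 usable); 192.168.237.0/25 (105 hosts, 126 usable); 192.168.237.128/25 (90 hosts, 126 usable); 192.168.238.0/26 (36 hosts, 62 usable)


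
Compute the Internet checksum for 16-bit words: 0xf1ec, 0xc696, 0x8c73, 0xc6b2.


Sum all words (with carry folding):
+ 0xf1ec = 0xf1ec
+ 0xc696 = 0xb883
+ 0x8c73 = 0x44f7
+ 0xc6b2 = 0x0baa
One's complement: ~0x0baa
Checksum = 0xf455


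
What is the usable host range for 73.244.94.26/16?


Network: 73.244.0.0
Broadcast: 73.244.255.255
First usable = network + 1
Last usable = broadcast - 1
Range: 73.244.0.1 to 73.244.255.254


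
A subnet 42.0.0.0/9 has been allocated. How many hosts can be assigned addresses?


Host bits = 32 - 9 = 23
Total addresses = 2^23 = 8388608
Usable = total - 2 (network and broadcast)
Usable hosts: 8388606


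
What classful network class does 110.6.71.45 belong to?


First octet: 110
Binary: 01101110
0xxxxxxx -> Class A (1-126)
Class A, default mask 255.0.0.0 (/8)


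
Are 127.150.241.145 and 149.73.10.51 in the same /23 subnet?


Mask: 255.255.254.0
127.150.241.145 AND mask = 127.150.240.0
149.73.10.51 AND mask = 149.73.10.0
No, different subnets (127.150.240.0 vs 149.73.10.0)


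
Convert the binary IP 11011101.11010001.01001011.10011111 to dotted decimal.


11011101 = 221
11010001 = 209
01001011 = 75
10011111 = 159
IP: 221.209.75.159


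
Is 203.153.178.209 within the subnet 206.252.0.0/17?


Subnet network: 206.252.0.0
Test IP AND mask: 203.153.128.0
No, 203.153.178.209 is not in 206.252.0.0/17


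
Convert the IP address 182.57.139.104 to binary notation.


182 = 10110110
57 = 00111001
139 = 10001011
104 = 01101000
Binary: 10110110.00111001.10001011.01101000


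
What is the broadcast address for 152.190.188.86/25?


Network: 152.190.188.0/25
Host bits = 7
Set all host bits to 1:
Broadcast: 152.190.188.127


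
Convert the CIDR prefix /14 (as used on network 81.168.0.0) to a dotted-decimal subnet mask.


/14 means 14 network bits, 18 host bits
Binary: 11111111111111000000000000000000
Mask: 255.252.0.0


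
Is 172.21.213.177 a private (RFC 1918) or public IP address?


RFC 1918 private ranges:
  10.0.0.0/8 (10.0.0.0 - 10.255.255.255)
  172.16.0.0/12 (172.16.0.0 - 172.31.255.255)
  192.168.0.0/16 (192.168.0.0 - 192.168.255.255)
Private (in 172.16.0.0/12)


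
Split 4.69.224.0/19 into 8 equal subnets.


New prefix = 19 + 3 = 22
Each subnet has 1024 addresses
  4.69.224.0/22
  4.69.228.0/22
  4.69.232.0/22
  4.69.236.0/22
  4.69.240.0/22
  4.69.244.0/22
  4.69.248.0/22
  4.69.252.0/22
Subnets: 4.69.224.0/22, 4.69.228.0/22, 4.69.232.0/22, 4.69.236.0/22, 4.69.240.0/22, 4.69.244.0/22, 4.69.248.0/22, 4.69.252.0/22


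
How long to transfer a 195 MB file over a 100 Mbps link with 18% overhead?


Effective throughput = 100 * (1 - 18/100) = 82 Mbps
File size in Mb = 195 * 8 = 1560 Mb
Time = 1560 / 82
Time = 19.0244 seconds


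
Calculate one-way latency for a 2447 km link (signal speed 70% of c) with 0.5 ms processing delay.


Speed = 0.7 * 3e5 km/s = 210000 km/s
Propagation delay = 2447 / 210000 = 0.0117 s = 11.6524 ms
Processing delay = 0.5 ms
Total one-way latency = 12.1524 ms


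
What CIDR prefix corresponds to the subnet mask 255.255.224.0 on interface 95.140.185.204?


Binary: 11111111.11111111.11100000.00000000
Count leading 1s
Prefix: /19


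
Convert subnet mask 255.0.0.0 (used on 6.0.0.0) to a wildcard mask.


Subnet mask: 255.0.0.0
Wildcard = 255.255.255.255 - subnet mask
255 - 255 = 0
255 - 0 = 255
255 - 0 = 255
255 - 0 = 255
Wildcard: 0.255.255.255


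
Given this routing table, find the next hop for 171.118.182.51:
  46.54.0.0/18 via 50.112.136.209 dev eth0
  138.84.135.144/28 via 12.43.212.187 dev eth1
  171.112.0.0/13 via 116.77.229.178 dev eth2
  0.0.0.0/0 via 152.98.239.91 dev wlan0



Longest prefix match for 171.118.182.51:
  /18 46.54.0.0: no
  /28 138.84.135.144: no
  /13 171.112.0.0: MATCH
  /0 0.0.0.0: MATCH
Selected: next-hop 116.77.229.178 via eth2 (matched /13)


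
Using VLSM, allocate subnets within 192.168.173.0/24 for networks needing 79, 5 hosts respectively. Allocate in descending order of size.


79 hosts -> /25 (126 usable): 192.168.173.0/25
5 hosts -> /29 (6 usable): 192.168.173.128/29
Allocation: 192.168.173.0/25 (79 hosts, 126 usable); 192.168.173.128/29 (5 hosts, 6 usable)


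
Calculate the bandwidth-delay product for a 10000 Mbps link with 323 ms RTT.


BDP = bandwidth * RTT
= 10000 Mbps * 323 ms
= 10000 * 1e6 * 323 / 1000 bits
= 3230000000 bits
= 403750000 bytes
= 394287.1094 KB
BDP = 3230000000 bits (403750000 bytes)


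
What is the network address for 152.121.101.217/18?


IP:   10011000.01111001.01100101.11011001
Mask: 11111111.11111111.11000000.00000000
AND operation:
Net:  10011000.01111001.01000000.00000000
Network: 152.121.64.0/18


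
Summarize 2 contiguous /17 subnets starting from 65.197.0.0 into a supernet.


Original prefix: /17
Number of subnets: 2 = 2^1
New prefix = 17 - 1 = 16
Supernet: 65.197.0.0/16


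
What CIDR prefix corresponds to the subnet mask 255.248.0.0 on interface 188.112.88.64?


Binary: 11111111.11111000.00000000.00000000
Count leading 1s
Prefix: /13


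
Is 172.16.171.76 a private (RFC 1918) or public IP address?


RFC 1918 private ranges:
  10.0.0.0/8 (10.0.0.0 - 10.255.255.255)
  172.16.0.0/12 (172.16.0.0 - 172.31.255.255)
  192.168.0.0/16 (192.168.0.0 - 192.168.255.255)
Private (in 172.16.0.0/12)


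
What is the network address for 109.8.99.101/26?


IP:   01101101.00001000.01100011.01100101
Mask: 11111111.11111111.11111111.11000000
AND operation:
Net:  01101101.00001000.01100011.01000000
Network: 109.8.99.64/26


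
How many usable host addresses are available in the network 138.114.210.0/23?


Host bits = 32 - 23 = 9
Total addresses = 2^9 = 512
Usable = total - 2 (network and broadcast)
Usable hosts: 510


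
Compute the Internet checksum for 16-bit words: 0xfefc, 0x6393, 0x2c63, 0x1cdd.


Sum all words (with carry folding):
+ 0xfefc = 0xfefc
+ 0x6393 = 0x6290
+ 0x2c63 = 0x8ef3
+ 0x1cdd = 0xabd0
One's complement: ~0xabd0
Checksum = 0x542f


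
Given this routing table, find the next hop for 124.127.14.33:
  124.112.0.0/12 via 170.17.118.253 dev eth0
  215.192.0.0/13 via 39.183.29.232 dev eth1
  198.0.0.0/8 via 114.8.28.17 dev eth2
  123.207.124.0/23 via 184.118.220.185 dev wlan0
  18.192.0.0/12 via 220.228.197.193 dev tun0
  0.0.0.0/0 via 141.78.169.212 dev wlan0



Longest prefix match for 124.127.14.33:
  /12 124.112.0.0: MATCH
  /13 215.192.0.0: no
  /8 198.0.0.0: no
  /23 123.207.124.0: no
  /12 18.192.0.0: no
  /0 0.0.0.0: MATCH
Selected: next-hop 170.17.118.253 via eth0 (matched /12)


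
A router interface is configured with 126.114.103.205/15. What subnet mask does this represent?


/15 means 15 network bits, 17 host bits
Binary: 11111111111111100000000000000000
Mask: 255.254.0.0


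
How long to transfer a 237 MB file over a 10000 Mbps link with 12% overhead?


Effective throughput = 10000 * (1 - 12/100) = 8800 Mbps
File size in Mb = 237 * 8 = 1896 Mb
Time = 1896 / 8800
Time = 0.2155 seconds


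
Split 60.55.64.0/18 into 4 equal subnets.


New prefix = 18 + 2 = 20
Each subnet has 4096 addresses
  60.55.64.0/20
  60.55.80.0/20
  60.55.96.0/20
  60.55.112.0/20
Subnets: 60.55.64.0/20, 60.55.80.0/20, 60.55.96.0/20, 60.55.112.0/20


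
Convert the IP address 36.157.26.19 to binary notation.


36 = 00100100
157 = 10011101
26 = 00011010
19 = 00010011
Binary: 00100100.10011101.00011010.00010011


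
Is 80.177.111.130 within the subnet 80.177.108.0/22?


Subnet network: 80.177.108.0
Test IP AND mask: 80.177.108.0
Yes, 80.177.111.130 is in 80.177.108.0/22


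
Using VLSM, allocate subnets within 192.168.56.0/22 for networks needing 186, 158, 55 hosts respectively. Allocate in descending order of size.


186 hosts -> /24 (254 usable): 192.168.56.0/24
158 hosts -> /24 (254 usable): 192.168.57.0/24
55 hosts -> /26 (62 usable): 192.168.58.0/26
Allocation: 192.168.56.0/24 (186 hosts, 254 usable); 192.168.57.0/24 (158 hosts, 254 usable); 192.168.58.0/26 (55 hosts, 62 usable)


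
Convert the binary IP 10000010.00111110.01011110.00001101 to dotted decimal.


10000010 = 130
00111110 = 62
01011110 = 94
00001101 = 13
IP: 130.62.94.13


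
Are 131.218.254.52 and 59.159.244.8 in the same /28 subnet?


Mask: 255.255.255.240
131.218.254.52 AND mask = 131.218.254.48
59.159.244.8 AND mask = 59.159.244.0
No, different subnets (131.218.254.48 vs 59.159.244.0)


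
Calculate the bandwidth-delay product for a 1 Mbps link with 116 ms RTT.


BDP = bandwidth * RTT
= 1 Mbps * 116 ms
= 1 * 1e6 * 116 / 1000 bits
= 116000 bits
= 14500 bytes
= 14.1602 KB
BDP = 116000 bits (14500 bytes)


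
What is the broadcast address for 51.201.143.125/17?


Network: 51.201.128.0/17
Host bits = 15
Set all host bits to 1:
Broadcast: 51.201.255.255


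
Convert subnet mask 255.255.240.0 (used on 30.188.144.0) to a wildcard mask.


Subnet mask: 255.255.240.0
Wildcard = 255.255.255.255 - subnet mask
255 - 255 = 0
255 - 255 = 0
255 - 240 = 15
255 - 0 = 255
Wildcard: 0.0.15.255


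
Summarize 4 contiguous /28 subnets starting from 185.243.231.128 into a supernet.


Original prefix: /28
Number of subnets: 4 = 2^2
New prefix = 28 - 2 = 26
Supernet: 185.243.231.128/26


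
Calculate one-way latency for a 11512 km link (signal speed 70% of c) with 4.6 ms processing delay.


Speed = 0.7 * 3e5 km/s = 210000 km/s
Propagation delay = 11512 / 210000 = 0.0548 s = 54.819 ms
Processing delay = 4.6 ms
Total one-way latency = 59.419 ms


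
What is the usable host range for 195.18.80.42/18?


Network: 195.18.64.0
Broadcast: 195.18.127.255
First usable = network + 1
Last usable = broadcast - 1
Range: 195.18.64.1 to 195.18.127.254


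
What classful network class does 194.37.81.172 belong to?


First octet: 194
Binary: 11000010
110xxxxx -> Class C (192-223)
Class C, default mask 255.255.255.0 (/24)


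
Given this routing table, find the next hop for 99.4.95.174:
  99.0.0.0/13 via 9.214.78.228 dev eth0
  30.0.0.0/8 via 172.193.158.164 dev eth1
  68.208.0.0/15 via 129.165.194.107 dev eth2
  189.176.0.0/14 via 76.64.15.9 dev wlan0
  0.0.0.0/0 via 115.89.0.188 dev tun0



Longest prefix match for 99.4.95.174:
  /13 99.0.0.0: MATCH
  /8 30.0.0.0: no
  /15 68.208.0.0: no
  /14 189.176.0.0: no
  /0 0.0.0.0: MATCH
Selected: next-hop 9.214.78.228 via eth0 (matched /13)


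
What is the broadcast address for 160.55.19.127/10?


Network: 160.0.0.0/10
Host bits = 22
Set all host bits to 1:
Broadcast: 160.63.255.255


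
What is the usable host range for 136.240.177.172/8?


Network: 136.0.0.0
Broadcast: 136.255.255.255
First usable = network + 1
Last usable = broadcast - 1
Range: 136.0.0.1 to 136.255.255.254


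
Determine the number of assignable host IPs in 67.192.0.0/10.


Host bits = 32 - 10 = 22
Total addresses = 2^22 = 4194304
Usable = total - 2 (network and broadcast)
Usable hosts: 4194302


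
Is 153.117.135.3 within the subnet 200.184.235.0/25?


Subnet network: 200.184.235.0
Test IP AND mask: 153.117.135.0
No, 153.117.135.3 is not in 200.184.235.0/25


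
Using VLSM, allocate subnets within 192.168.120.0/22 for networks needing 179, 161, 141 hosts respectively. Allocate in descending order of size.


179 hosts -> /24 (254 usable): 192.168.120.0/24
161 hosts -> /24 (254 usable): 192.168.121.0/24
141 hosts -> /24 (254 usable): 192.168.122.0/24
Allocation: 192.168.120.0/24 (179 hosts, 254 usable); 192.168.121.0/24 (161 hosts, 254 usable); 192.168.122.0/24 (141 hosts, 254 usable)


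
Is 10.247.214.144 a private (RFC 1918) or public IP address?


RFC 1918 private ranges:
  10.0.0.0/8 (10.0.0.0 - 10.255.255.255)
  172.16.0.0/12 (172.16.0.0 - 172.31.255.255)
  192.168.0.0/16 (192.168.0.0 - 192.168.255.255)
Private (in 10.0.0.0/8)


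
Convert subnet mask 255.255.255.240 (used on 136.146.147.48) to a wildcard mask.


Subnet mask: 255.255.255.240
Wildcard = 255.255.255.255 - subnet mask
255 - 255 = 0
255 - 255 = 0
255 - 255 = 0
255 - 240 = 15
Wildcard: 0.0.0.15


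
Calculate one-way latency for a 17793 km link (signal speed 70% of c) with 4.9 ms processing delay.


Speed = 0.7 * 3e5 km/s = 210000 km/s
Propagation delay = 17793 / 210000 = 0.0847 s = 84.7286 ms
Processing delay = 4.9 ms
Total one-way latency = 89.6286 ms


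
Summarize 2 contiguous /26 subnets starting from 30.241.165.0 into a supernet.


Original prefix: /26
Number of subnets: 2 = 2^1
New prefix = 26 - 1 = 25
Supernet: 30.241.165.0/25


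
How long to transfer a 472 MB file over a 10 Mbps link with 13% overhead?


Effective throughput = 10 * (1 - 13/100) = 8.7 Mbps
File size in Mb = 472 * 8 = 3776 Mb
Time = 3776 / 8.7
Time = 434.023 seconds


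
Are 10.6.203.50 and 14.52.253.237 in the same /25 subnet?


Mask: 255.255.255.128
10.6.203.50 AND mask = 10.6.203.0
14.52.253.237 AND mask = 14.52.253.128
No, different subnets (10.6.203.0 vs 14.52.253.128)


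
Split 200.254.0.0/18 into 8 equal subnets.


New prefix = 18 + 3 = 21
Each subnet has 2048 addresses
  200.254.0.0/21
  200.254.8.0/21
  200.254.16.0/21
  200.254.24.0/21
  200.254.32.0/21
  200.254.40.0/21
  200.254.48.0/21
  200.254.56.0/21
Subnets: 200.254.0.0/21, 200.254.8.0/21, 200.254.16.0/21, 200.254.24.0/21, 200.254.32.0/21, 200.254.40.0/21, 200.254.48.0/21, 200.254.56.0/21


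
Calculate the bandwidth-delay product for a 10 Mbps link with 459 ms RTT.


BDP = bandwidth * RTT
= 10 Mbps * 459 ms
= 10 * 1e6 * 459 / 1000 bits
= 4590000 bits
= 573750 bytes
= 560.3027 KB
BDP = 4590000 bits (573750 bytes)


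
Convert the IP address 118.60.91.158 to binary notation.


118 = 01110110
60 = 00111100
91 = 01011011
158 = 10011110
Binary: 01110110.00111100.01011011.10011110


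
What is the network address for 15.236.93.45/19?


IP:   00001111.11101100.01011101.00101101
Mask: 11111111.11111111.11100000.00000000
AND operation:
Net:  00001111.11101100.01000000.00000000
Network: 15.236.64.0/19


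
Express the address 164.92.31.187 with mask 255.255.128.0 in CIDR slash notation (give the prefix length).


Binary: 11111111.11111111.10000000.00000000
Count leading 1s
Prefix: /17


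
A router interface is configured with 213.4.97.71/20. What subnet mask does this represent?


/20 means 20 network bits, 12 host bits
Binary: 11111111111111111111000000000000
Mask: 255.255.240.0


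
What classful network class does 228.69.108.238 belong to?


First octet: 228
Binary: 11100100
1110xxxx -> Class D (224-239)
Class D (multicast), default mask N/A


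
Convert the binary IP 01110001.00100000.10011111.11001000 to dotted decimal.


01110001 = 113
00100000 = 32
10011111 = 159
11001000 = 200
IP: 113.32.159.200


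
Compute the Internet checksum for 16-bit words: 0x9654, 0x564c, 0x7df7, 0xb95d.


Sum all words (with carry folding):
+ 0x9654 = 0x9654
+ 0x564c = 0xeca0
+ 0x7df7 = 0x6a98
+ 0xb95d = 0x23f6
One's complement: ~0x23f6
Checksum = 0xdc09


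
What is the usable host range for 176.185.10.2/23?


Network: 176.185.10.0
Broadcast: 176.185.11.255
First usable = network + 1
Last usable = broadcast - 1
Range: 176.185.10.1 to 176.185.11.254


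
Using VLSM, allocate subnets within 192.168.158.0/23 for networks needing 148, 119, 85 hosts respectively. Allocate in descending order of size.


148 hosts -> /24 (254 usable): 192.168.158.0/24
119 hosts -> /25 (126 usable): 192.168.159.0/25
85 hosts -> /25 (126 usable): 192.168.159.128/25
Allocation: 192.168.158.0/24 (148 hosts, 254 usable); 192.168.159.0/25 (119 hosts, 126 usable); 192.168.159.128/25 (85 hosts, 126 usable)


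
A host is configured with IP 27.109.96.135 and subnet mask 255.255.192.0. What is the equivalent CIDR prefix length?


Binary: 11111111.11111111.11000000.00000000
Count leading 1s
Prefix: /18


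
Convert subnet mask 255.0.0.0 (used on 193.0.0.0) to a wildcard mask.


Subnet mask: 255.0.0.0
Wildcard = 255.255.255.255 - subnet mask
255 - 255 = 0
255 - 0 = 255
255 - 0 = 255
255 - 0 = 255
Wildcard: 0.255.255.255


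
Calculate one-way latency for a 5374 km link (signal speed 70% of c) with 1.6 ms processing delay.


Speed = 0.7 * 3e5 km/s = 210000 km/s
Propagation delay = 5374 / 210000 = 0.0256 s = 25.5905 ms
Processing delay = 1.6 ms
Total one-way latency = 27.1905 ms


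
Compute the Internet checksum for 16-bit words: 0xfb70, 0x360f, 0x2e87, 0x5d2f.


Sum all words (with carry folding):
+ 0xfb70 = 0xfb70
+ 0x360f = 0x3180
+ 0x2e87 = 0x6007
+ 0x5d2f = 0xbd36
One's complement: ~0xbd36
Checksum = 0x42c9


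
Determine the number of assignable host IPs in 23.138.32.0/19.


Host bits = 32 - 19 = 13
Total addresses = 2^13 = 8192
Usable = total - 2 (network and broadcast)
Usable hosts: 8190


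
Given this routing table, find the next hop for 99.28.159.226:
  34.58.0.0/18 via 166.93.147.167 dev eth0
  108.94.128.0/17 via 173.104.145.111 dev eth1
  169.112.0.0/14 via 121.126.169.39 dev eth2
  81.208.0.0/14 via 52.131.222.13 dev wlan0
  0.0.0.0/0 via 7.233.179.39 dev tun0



Longest prefix match for 99.28.159.226:
  /18 34.58.0.0: no
  /17 108.94.128.0: no
  /14 169.112.0.0: no
  /14 81.208.0.0: no
  /0 0.0.0.0: MATCH
Selected: next-hop 7.233.179.39 via tun0 (matched /0)


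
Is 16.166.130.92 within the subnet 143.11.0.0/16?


Subnet network: 143.11.0.0
Test IP AND mask: 16.166.0.0
No, 16.166.130.92 is not in 143.11.0.0/16


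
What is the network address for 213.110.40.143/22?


IP:   11010101.01101110.00101000.10001111
Mask: 11111111.11111111.11111100.00000000
AND operation:
Net:  11010101.01101110.00101000.00000000
Network: 213.110.40.0/22


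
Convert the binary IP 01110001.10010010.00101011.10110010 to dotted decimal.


01110001 = 113
10010010 = 146
00101011 = 43
10110010 = 178
IP: 113.146.43.178


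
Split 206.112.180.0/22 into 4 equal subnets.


New prefix = 22 + 2 = 24
Each subnet has 256 addresses
  206.112.180.0/24
  206.112.181.0/24
  206.112.182.0/24
  206.112.183.0/24
Subnets: 206.112.180.0/24, 206.112.181.0/24, 206.112.182.0/24, 206.112.183.0/24


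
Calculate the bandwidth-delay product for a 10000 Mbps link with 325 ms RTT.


BDP = bandwidth * RTT
= 10000 Mbps * 325 ms
= 10000 * 1e6 * 325 / 1000 bits
= 3250000000 bits
= 406250000 bytes
= 396728.5156 KB
BDP = 3250000000 bits (406250000 bytes)


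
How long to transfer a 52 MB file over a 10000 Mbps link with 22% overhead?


Effective throughput = 10000 * (1 - 22/100) = 7800 Mbps
File size in Mb = 52 * 8 = 416 Mb
Time = 416 / 7800
Time = 0.0533 seconds


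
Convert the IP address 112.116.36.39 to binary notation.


112 = 01110000
116 = 01110100
36 = 00100100
39 = 00100111
Binary: 01110000.01110100.00100100.00100111


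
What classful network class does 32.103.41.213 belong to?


First octet: 32
Binary: 00100000
0xxxxxxx -> Class A (1-126)
Class A, default mask 255.0.0.0 (/8)


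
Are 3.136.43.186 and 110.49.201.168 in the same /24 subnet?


Mask: 255.255.255.0
3.136.43.186 AND mask = 3.136.43.0
110.49.201.168 AND mask = 110.49.201.0
No, different subnets (3.136.43.0 vs 110.49.201.0)


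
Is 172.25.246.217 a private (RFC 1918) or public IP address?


RFC 1918 private ranges:
  10.0.0.0/8 (10.0.0.0 - 10.255.255.255)
  172.16.0.0/12 (172.16.0.0 - 172.31.255.255)
  192.168.0.0/16 (192.168.0.0 - 192.168.255.255)
Private (in 172.16.0.0/12)


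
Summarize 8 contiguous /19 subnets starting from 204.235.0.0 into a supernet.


Original prefix: /19
Number of subnets: 8 = 2^3
New prefix = 19 - 3 = 16
Supernet: 204.235.0.0/16


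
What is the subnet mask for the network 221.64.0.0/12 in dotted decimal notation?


/12 means 12 network bits, 20 host bits
Binary: 11111111111100000000000000000000
Mask: 255.240.0.0


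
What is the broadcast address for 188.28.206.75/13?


Network: 188.24.0.0/13
Host bits = 19
Set all host bits to 1:
Broadcast: 188.31.255.255


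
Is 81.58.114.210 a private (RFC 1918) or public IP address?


RFC 1918 private ranges:
  10.0.0.0/8 (10.0.0.0 - 10.255.255.255)
  172.16.0.0/12 (172.16.0.0 - 172.31.255.255)
  192.168.0.0/16 (192.168.0.0 - 192.168.255.255)
Public (not in any RFC 1918 range)


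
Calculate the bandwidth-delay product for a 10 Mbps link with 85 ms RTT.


BDP = bandwidth * RTT
= 10 Mbps * 85 ms
= 10 * 1e6 * 85 / 1000 bits
= 850000 bits
= 106250 bytes
= 103.7598 KB
BDP = 850000 bits (106250 bytes)


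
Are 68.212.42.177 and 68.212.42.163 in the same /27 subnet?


Mask: 255.255.255.224
68.212.42.177 AND mask = 68.212.42.160
68.212.42.163 AND mask = 68.212.42.160
Yes, same subnet (68.212.42.160)


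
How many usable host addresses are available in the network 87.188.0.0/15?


Host bits = 32 - 15 = 17
Total addresses = 2^17 = 131072
Usable = total - 2 (network and broadcast)
Usable hosts: 131070


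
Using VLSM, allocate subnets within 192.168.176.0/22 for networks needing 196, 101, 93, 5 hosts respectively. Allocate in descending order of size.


196 hosts -> /24 (254 usable): 192.168.176.0/24
101 hosts -> /25 (126 usable): 192.168.177.0/25
93 hosts -> /25 (126 usable): 192.168.177.128/25
5 hosts -> /29 (6 usable): 192.168.178.0/29
Allocation: 192.168.176.0/24 (196 hosts, 254 usable); 192.168.177.0/25 (101 hosts, 126 usable); 192.168.177.128/25 (93 hosts, 126 usable); 192.168.178.0/29 (5 hosts, 6 usable)


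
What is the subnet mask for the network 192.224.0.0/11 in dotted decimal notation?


/11 means 11 network bits, 21 host bits
Binary: 11111111111000000000000000000000
Mask: 255.224.0.0


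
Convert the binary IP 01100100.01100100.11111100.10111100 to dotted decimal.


01100100 = 100
01100100 = 100
11111100 = 252
10111100 = 188
IP: 100.100.252.188


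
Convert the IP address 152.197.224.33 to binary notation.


152 = 10011000
197 = 11000101
224 = 11100000
33 = 00100001
Binary: 10011000.11000101.11100000.00100001


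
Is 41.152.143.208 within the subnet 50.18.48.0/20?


Subnet network: 50.18.48.0
Test IP AND mask: 41.152.128.0
No, 41.152.143.208 is not in 50.18.48.0/20


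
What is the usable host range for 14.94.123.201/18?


Network: 14.94.64.0
Broadcast: 14.94.127.255
First usable = network + 1
Last usable = broadcast - 1
Range: 14.94.64.1 to 14.94.127.254


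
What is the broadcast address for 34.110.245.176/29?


Network: 34.110.245.176/29
Host bits = 3
Set all host bits to 1:
Broadcast: 34.110.245.183


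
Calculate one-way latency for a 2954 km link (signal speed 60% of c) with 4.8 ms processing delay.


Speed = 0.6 * 3e5 km/s = 180000 km/s
Propagation delay = 2954 / 180000 = 0.0164 s = 16.4111 ms
Processing delay = 4.8 ms
Total one-way latency = 21.2111 ms


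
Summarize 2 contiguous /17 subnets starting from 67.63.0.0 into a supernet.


Original prefix: /17
Number of subnets: 2 = 2^1
New prefix = 17 - 1 = 16
Supernet: 67.63.0.0/16


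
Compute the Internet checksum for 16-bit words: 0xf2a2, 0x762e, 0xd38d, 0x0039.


Sum all words (with carry folding):
+ 0xf2a2 = 0xf2a2
+ 0x762e = 0x68d1
+ 0xd38d = 0x3c5f
+ 0x0039 = 0x3c98
One's complement: ~0x3c98
Checksum = 0xc367


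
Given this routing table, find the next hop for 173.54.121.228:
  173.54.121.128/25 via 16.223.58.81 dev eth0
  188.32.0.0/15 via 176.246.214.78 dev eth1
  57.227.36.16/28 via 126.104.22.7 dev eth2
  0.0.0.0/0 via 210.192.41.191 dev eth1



Longest prefix match for 173.54.121.228:
  /25 173.54.121.128: MATCH
  /15 188.32.0.0: no
  /28 57.227.36.16: no
  /0 0.0.0.0: MATCH
Selected: next-hop 16.223.58.81 via eth0 (matched /25)


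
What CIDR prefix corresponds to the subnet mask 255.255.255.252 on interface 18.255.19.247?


Binary: 11111111.11111111.11111111.11111100
Count leading 1s
Prefix: /30


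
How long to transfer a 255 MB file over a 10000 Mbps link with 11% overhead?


Effective throughput = 10000 * (1 - 11/100) = 8900 Mbps
File size in Mb = 255 * 8 = 2040 Mb
Time = 2040 / 8900
Time = 0.2292 seconds


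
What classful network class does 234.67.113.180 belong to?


First octet: 234
Binary: 11101010
1110xxxx -> Class D (224-239)
Class D (multicast), default mask N/A


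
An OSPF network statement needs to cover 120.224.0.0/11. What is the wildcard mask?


Subnet mask: 255.224.0.0
Wildcard = 255.255.255.255 - subnet mask
255 - 255 = 0
255 - 224 = 31
255 - 0 = 255
255 - 0 = 255
Wildcard: 0.31.255.255


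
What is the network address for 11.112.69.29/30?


IP:   00001011.01110000.01000101.00011101
Mask: 11111111.11111111.11111111.11111100
AND operation:
Net:  00001011.01110000.01000101.00011100
Network: 11.112.69.28/30


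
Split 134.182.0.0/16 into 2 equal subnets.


New prefix = 16 + 1 = 17
Each subnet has 32768 addresses
  134.182.0.0/17
  134.182.128.0/17
Subnets: 134.182.0.0/17, 134.182.128.0/17


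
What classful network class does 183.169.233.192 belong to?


First octet: 183
Binary: 10110111
10xxxxxx -> Class B (128-191)
Class B, default mask 255.255.0.0 (/16)


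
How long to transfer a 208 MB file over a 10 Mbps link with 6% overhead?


Effective throughput = 10 * (1 - 6/100) = 9.4 Mbps
File size in Mb = 208 * 8 = 1664 Mb
Time = 1664 / 9.4
Time = 177.0213 seconds


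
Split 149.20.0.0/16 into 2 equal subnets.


New prefix = 16 + 1 = 17
Each subnet has 32768 addresses
  149.20.0.0/17
  149.20.128.0/17
Subnets: 149.20.0.0/17, 149.20.128.0/17


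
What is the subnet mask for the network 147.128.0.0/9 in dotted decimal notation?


/9 means 9 network bits, 23 host bits
Binary: 11111111100000000000000000000000
Mask: 255.128.0.0


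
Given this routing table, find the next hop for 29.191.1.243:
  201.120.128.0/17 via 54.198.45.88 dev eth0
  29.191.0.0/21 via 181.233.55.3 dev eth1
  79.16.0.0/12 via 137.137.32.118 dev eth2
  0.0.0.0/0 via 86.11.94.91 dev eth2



Longest prefix match for 29.191.1.243:
  /17 201.120.128.0: no
  /21 29.191.0.0: MATCH
  /12 79.16.0.0: no
  /0 0.0.0.0: MATCH
Selected: next-hop 181.233.55.3 via eth1 (matched /21)


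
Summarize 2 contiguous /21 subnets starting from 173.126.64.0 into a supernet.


Original prefix: /21
Number of subnets: 2 = 2^1
New prefix = 21 - 1 = 20
Supernet: 173.126.64.0/20


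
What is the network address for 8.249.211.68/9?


IP:   00001000.11111001.11010011.01000100
Mask: 11111111.10000000.00000000.00000000
AND operation:
Net:  00001000.10000000.00000000.00000000
Network: 8.128.0.0/9


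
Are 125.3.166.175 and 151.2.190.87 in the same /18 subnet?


Mask: 255.255.192.0
125.3.166.175 AND mask = 125.3.128.0
151.2.190.87 AND mask = 151.2.128.0
No, different subnets (125.3.128.0 vs 151.2.128.0)


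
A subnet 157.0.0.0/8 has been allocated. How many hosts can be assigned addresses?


Host bits = 32 - 8 = 24
Total addresses = 2^24 = 16777216
Usable = total - 2 (network and broadcast)
Usable hosts: 16777214


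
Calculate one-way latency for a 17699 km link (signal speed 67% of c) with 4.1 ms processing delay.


Speed = 0.67 * 3e5 km/s = 201000 km/s
Propagation delay = 17699 / 201000 = 0.0881 s = 88.0547 ms
Processing delay = 4.1 ms
Total one-way latency = 92.1547 ms


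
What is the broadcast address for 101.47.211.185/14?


Network: 101.44.0.0/14
Host bits = 18
Set all host bits to 1:
Broadcast: 101.47.255.255


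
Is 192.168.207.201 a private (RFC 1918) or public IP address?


RFC 1918 private ranges:
  10.0.0.0/8 (10.0.0.0 - 10.255.255.255)
  172.16.0.0/12 (172.16.0.0 - 172.31.255.255)
  192.168.0.0/16 (192.168.0.0 - 192.168.255.255)
Private (in 192.168.0.0/16)


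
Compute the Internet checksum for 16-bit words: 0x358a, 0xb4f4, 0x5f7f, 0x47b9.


Sum all words (with carry folding):
+ 0x358a = 0x358a
+ 0xb4f4 = 0xea7e
+ 0x5f7f = 0x49fe
+ 0x47b9 = 0x91b7
One's complement: ~0x91b7
Checksum = 0x6e48


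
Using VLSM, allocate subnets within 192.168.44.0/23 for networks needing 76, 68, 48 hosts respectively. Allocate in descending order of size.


76 hosts -> /25 (126 usable): 192.168.44.0/25
68 hosts -> /25 (126 usable): 192.168.44.128/25
48 hosts -> /26 (62 usable): 192.168.45.0/26
Allocation: 192.168.44.0/25 (76 hosts, 126 usable); 192.168.44.128/25 (68 hosts, 126 usable); 192.168.45.0/26 (48 hosts, 62 usable)


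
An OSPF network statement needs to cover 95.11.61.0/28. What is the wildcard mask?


Subnet mask: 255.255.255.240
Wildcard = 255.255.255.255 - subnet mask
255 - 255 = 0
255 - 255 = 0
255 - 255 = 0
255 - 240 = 15
Wildcard: 0.0.0.15


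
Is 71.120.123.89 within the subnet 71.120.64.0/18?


Subnet network: 71.120.64.0
Test IP AND mask: 71.120.64.0
Yes, 71.120.123.89 is in 71.120.64.0/18


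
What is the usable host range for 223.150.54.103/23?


Network: 223.150.54.0
Broadcast: 223.150.55.255
First usable = network + 1
Last usable = broadcast - 1
Range: 223.150.54.1 to 223.150.55.254


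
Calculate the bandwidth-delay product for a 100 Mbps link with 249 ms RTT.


BDP = bandwidth * RTT
= 100 Mbps * 249 ms
= 100 * 1e6 * 249 / 1000 bits
= 24900000 bits
= 3112500 bytes
= 3039.5508 KB
BDP = 24900000 bits (3112500 bytes)


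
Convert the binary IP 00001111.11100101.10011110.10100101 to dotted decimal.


00001111 = 15
11100101 = 229
10011110 = 158
10100101 = 165
IP: 15.229.158.165


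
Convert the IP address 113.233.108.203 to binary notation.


113 = 01110001
233 = 11101001
108 = 01101100
203 = 11001011
Binary: 01110001.11101001.01101100.11001011


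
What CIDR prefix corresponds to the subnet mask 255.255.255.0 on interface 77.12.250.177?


Binary: 11111111.11111111.11111111.00000000
Count leading 1s
Prefix: /24


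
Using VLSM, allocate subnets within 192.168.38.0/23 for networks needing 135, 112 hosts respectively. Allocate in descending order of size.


135 hosts -> /24 (254 usable): 192.168.38.0/24
112 hosts -> /25 (126 usable): 192.168.39.0/25
Allocation: 192.168.38.0/24 (135 hosts, 254 usable); 192.168.39.0/25 (112 hosts, 126 usable)


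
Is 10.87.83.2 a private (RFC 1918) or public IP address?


RFC 1918 private ranges:
  10.0.0.0/8 (10.0.0.0 - 10.255.255.255)
  172.16.0.0/12 (172.16.0.0 - 172.31.255.255)
  192.168.0.0/16 (192.168.0.0 - 192.168.255.255)
Private (in 10.0.0.0/8)


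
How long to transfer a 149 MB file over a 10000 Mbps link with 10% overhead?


Effective throughput = 10000 * (1 - 10/100) = 9000 Mbps
File size in Mb = 149 * 8 = 1192 Mb
Time = 1192 / 9000
Time = 0.1324 seconds


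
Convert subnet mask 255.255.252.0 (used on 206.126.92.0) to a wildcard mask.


Subnet mask: 255.255.252.0
Wildcard = 255.255.255.255 - subnet mask
255 - 255 = 0
255 - 255 = 0
255 - 252 = 3
255 - 0 = 255
Wildcard: 0.0.3.255


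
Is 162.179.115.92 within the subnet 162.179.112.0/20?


Subnet network: 162.179.112.0
Test IP AND mask: 162.179.112.0
Yes, 162.179.115.92 is in 162.179.112.0/20
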